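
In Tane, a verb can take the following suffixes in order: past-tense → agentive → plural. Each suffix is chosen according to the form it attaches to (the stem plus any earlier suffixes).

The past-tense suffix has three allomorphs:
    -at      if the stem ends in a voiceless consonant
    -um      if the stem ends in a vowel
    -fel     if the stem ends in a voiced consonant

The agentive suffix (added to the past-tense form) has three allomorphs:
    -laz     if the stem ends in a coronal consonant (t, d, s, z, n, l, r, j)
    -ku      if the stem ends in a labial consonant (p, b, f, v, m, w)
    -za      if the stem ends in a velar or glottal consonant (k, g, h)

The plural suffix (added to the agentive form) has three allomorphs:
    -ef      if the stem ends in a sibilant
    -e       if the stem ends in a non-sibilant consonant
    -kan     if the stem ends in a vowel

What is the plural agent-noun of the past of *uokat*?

*uokat*: final sound = /t/, a voiceless consonant → -at → *uokatat*.
The past-tense form *uokatat*: final consonant = /t/, coronal → -laz → *uokatatlaz*.
The final sound of the agentive form *uokatatlaz* is /z/, which is a sibilant, so the plural suffix is -ef, giving *uokatatlazef*.

uokatatlazef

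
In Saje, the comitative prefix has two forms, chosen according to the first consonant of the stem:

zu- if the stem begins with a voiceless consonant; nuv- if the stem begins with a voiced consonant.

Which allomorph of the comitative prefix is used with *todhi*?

zu-

*todhi*: first consonant = /t/, voiceless → zu-.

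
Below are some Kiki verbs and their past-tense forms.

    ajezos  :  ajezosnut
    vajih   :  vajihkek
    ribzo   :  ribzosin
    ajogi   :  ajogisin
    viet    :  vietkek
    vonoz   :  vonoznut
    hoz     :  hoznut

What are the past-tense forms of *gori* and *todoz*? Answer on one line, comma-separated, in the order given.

gorisin, todoznut

The alternation tracks the final sound of the stem — -nut when the stem ends in a sibilant (*ajezos*, *vonoz*, *hoz*); -kek when the stem ends in a non-sibilant consonant (*vajih*, *viet*); -sin when the stem ends in a vowel (*ribzo*, *ajogi*).
*gori*: final sound = /i/, a vowel → -sin → *gorisin*.
*todoz*: final sound = /z/, a sibilant → -nut → *todoznut*.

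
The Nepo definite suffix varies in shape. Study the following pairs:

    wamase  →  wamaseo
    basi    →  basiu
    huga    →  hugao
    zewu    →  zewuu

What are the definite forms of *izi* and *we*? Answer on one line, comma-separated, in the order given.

iziu, weo

The pattern is height harmony: -u when the last vowel of the stem is a high vowel (*basi*, *zewu*); -o when the last vowel of the stem is a non-high vowel (*wamase*, *huga*).
*izi*: last vowel = /i/, a high vowel → -u → *iziu*.
*we* — last vowel /e/ (a non-high vowel) → -o → *weo*.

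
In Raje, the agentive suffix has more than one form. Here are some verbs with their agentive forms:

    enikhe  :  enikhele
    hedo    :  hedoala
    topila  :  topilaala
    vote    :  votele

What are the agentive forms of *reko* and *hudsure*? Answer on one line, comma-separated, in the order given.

The alternation tracks the last vowel of the stem — -le when the last vowel of the stem is a front vowel (*enikhe*, *vote*); -ala when the last vowel of the stem is a back vowel (*hedo*, *topila*).
*reko*: last vowel = /o/, a back vowel → -ala → *rekoala*.
The last vowel of *hudsure* is /e/, which is a front vowel, so the suffix is -le, giving *hudsurele*.

rekoala, hudsurele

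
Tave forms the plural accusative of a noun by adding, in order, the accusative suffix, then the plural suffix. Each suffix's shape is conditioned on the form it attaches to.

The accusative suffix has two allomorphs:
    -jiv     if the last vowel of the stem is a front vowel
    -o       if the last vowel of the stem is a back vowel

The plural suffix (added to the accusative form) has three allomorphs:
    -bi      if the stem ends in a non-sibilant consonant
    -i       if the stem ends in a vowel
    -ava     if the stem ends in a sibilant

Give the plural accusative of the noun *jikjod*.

jikjodoi

*jikjod* — last vowel /o/ (a back vowel) → -o → *jikjodo*.
The final sound of the accusative form *jikjodo* is /o/, which is a vowel, so the plural suffix is -i, giving *jikjodoi*.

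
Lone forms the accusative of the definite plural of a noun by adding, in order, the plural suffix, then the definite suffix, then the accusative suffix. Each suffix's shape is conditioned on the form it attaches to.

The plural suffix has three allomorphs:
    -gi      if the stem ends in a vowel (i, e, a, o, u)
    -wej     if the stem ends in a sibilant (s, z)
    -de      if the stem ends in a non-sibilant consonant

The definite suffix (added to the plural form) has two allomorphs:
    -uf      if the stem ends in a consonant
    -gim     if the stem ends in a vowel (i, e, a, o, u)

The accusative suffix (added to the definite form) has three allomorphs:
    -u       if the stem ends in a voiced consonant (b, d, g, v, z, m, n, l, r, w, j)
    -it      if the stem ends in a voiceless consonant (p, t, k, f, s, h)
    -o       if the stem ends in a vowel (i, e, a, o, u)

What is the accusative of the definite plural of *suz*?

*suz* — final sound /z/ (a sibilant) → -wej → *suzwej*.
The plural form *suzwej* — final sound /j/ (a consonant) → -uf → *suzwejuf*.
Since the final sound of the definite form *suzwejuf* is /f/ (a voiceless consonant), it takes -it, giving *suzwejufit*.

suzwejufit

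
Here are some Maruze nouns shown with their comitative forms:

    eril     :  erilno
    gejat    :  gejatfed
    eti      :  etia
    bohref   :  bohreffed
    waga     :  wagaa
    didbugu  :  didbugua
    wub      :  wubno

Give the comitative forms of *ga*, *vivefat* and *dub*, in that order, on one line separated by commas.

Looking at the final sound of each stem: -fed when the stem ends in a voiceless consonant (*gejat*, *bohref*); -no when the stem ends in a voiced consonant (*eril*, *wub*); -a when the stem ends in a vowel (*eti*, *waga*, *didbugu*).
Since the final sound of *ga* is /a/ (a vowel), it takes -a, giving *gaa*.
*vivefat*: final sound = /t/, a voiceless consonant → -fed → *vivefatfed*.
Since the final sound of *dub* is /b/ (a voiced consonant), it takes -no, giving *dubno*.

gaa, vivefatfed, dubno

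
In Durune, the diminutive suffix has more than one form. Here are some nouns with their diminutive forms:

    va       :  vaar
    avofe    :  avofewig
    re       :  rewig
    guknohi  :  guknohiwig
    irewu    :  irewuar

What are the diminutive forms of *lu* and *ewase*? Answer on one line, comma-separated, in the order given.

Looking at the last vowel of each stem: -wig when the last vowel of the stem is a front vowel (*avofe*, *re*, *guknohi*); -ar when the last vowel of the stem is a back vowel (*va*, *irewu*).
The last vowel of *lu* is /u/, which is a back vowel, so the suffix is -ar, giving *luar*.
*ewase* — last vowel /e/ (a front vowel) → -wig → *ewasewig*.

luar, ewasewig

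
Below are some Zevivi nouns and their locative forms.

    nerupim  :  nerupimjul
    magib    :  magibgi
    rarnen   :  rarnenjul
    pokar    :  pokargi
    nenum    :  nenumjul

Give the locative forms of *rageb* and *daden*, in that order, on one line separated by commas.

The alternation tracks the final consonant of the stem — -jul when the stem ends in a nasal (*nerupim*, *rarnen*, *nenum*); -gi when the stem ends in a non-nasal consonant (*magib*, *pokar*).
Since the final consonant of *rageb* is /b/ (non-nasal), it takes -gi, giving *ragebgi*.
*daden*: final consonant = /n/, a nasal → -jul → *dadenjul*.

ragebgi, dadenjul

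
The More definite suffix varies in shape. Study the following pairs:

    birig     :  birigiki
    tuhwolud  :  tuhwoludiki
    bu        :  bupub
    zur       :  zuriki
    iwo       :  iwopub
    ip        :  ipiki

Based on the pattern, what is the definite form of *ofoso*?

ofosopub

The suffix is conditioned by the final sound: -iki when the stem ends in a consonant (*birig*, *tuhwolud*, *zur*, *ip*); -pub when the stem ends in a vowel (*bu*, *iwo*).
Since the final sound of *ofoso* is /o/ (a vowel), it takes -pub, giving *ofosopub*.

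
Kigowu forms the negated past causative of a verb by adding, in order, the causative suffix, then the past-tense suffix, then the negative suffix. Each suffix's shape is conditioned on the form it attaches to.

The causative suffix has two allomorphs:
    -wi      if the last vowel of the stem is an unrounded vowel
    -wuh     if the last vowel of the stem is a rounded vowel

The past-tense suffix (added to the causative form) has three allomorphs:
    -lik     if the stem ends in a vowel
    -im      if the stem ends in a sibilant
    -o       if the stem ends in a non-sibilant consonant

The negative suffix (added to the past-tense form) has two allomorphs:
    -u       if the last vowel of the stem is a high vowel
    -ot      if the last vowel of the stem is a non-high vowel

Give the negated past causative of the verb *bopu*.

bopuwuhoot

*bopu* — last vowel /u/ (a rounded vowel) → -wuh → *bopuwuh*.
The final sound of the causative form *bopuwuh* is /h/, which is a non-sibilant consonant, so the past-tense suffix is -o, giving *bopuwuho*.
The past-tense form *bopuwuho*: last vowel = /o/, a non-high vowel → -ot → *bopuwuhoot*.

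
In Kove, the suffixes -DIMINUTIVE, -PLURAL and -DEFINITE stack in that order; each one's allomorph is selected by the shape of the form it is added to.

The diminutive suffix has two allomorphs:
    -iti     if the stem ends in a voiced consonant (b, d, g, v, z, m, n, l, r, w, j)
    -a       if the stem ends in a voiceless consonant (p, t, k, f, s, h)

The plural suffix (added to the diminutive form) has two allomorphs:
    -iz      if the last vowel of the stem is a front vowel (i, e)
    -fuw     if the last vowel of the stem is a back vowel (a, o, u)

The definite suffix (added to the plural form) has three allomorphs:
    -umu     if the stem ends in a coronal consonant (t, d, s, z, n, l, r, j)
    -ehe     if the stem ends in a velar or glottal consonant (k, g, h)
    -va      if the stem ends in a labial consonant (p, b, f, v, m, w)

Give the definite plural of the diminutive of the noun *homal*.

*homal* — final consonant /l/ (voiced) → -iti → *homaliti*.
The last vowel of the diminutive form *homaliti* is /i/, which is a front vowel, so the plural suffix is -iz, giving *homalitiiz*.
Since the final consonant of the plural form *homalitiiz* is /z/ (coronal), it takes -umu, giving *homalitiizumu*.

homalitiizumu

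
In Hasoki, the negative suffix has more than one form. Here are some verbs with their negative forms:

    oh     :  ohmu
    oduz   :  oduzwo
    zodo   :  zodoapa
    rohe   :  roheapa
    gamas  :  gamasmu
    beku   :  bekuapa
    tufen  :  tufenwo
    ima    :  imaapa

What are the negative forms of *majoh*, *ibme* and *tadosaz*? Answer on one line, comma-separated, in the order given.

majohmu, ibmeapa, tadosazwo

The alternation tracks the final sound of the stem — -mu when the stem ends in a voiceless consonant (*oh*, *gamas*); -wo when the stem ends in a voiced consonant (*oduz*, *tufen*); -apa when the stem ends in a vowel (*zodo*, *rohe*, *beku*, *ima*).
*majoh*: final sound = /h/, a voiceless consonant → -mu → *majohmu*.
The final sound of *ibme* is /e/, which is a vowel, so the suffix is -apa, giving *ibmeapa*.
Since the final sound of *tadosaz* is /z/ (a voiced consonant), it takes -wo, giving *tadosazwo*.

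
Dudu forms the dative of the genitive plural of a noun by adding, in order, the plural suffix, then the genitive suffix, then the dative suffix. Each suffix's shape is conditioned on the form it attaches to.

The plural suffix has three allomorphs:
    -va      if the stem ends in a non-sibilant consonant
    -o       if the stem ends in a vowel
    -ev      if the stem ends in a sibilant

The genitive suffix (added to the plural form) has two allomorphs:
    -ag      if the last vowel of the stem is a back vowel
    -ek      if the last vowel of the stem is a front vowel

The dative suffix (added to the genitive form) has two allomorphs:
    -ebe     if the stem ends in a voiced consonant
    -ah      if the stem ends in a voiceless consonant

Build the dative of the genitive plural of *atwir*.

atwirvaagebe

Since the final sound of *atwir* is /r/ (a non-sibilant consonant), it takes -va, giving *atwirva*.
The last vowel of the plural form *atwirva* is /a/, which is a back vowel, so the genitive suffix is -ag, giving *atwirvaag*.
The genitive form *atwirvaag*: final consonant = /g/, voiced → -ebe → *atwirvaagebe*.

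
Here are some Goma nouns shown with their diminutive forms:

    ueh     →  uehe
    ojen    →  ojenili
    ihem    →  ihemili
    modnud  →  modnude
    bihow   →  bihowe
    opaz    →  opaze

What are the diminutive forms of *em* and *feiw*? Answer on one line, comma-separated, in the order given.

The pattern is nasality of the final consonant: -ili when the stem ends in a nasal (*ojen*, *ihem*); -e when the stem ends in a non-nasal consonant (*ueh*, *modnud*, *bihow*, *opaz*).
Since the final consonant of *em* is /m/ (a nasal), it takes -ili, giving *emili*.
*feiw*: final consonant = /w/, non-nasal → -e → *feiwe*.

emili, feiwe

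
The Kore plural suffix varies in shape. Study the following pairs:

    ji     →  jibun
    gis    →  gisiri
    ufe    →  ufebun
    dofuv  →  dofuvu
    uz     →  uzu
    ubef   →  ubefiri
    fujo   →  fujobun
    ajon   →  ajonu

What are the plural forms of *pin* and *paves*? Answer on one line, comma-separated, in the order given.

pinu, pavesiri

Looking at the final sound of each stem: -iri when the stem ends in a voiceless consonant (*gis*, *ubef*); -u when the stem ends in a voiced consonant (*dofuv*, *uz*, *ajon*); -bun when the stem ends in a vowel (*ji*, *ufe*, *fujo*).
*pin*: final sound = /n/, a voiced consonant → -u → *pinu*.
The final sound of *paves* is /s/, which is a voiceless consonant, so the suffix is -iri, giving *pavesiri*.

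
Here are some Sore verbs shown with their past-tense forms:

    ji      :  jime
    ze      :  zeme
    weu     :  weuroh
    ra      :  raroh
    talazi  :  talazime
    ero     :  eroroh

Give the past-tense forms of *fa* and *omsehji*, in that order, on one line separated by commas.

The alternation tracks the last vowel of the stem — -me when the last vowel of the stem is a front vowel (*ji*, *ze*, *talazi*); -roh when the last vowel of the stem is a back vowel (*weu*, *ra*, *ero*).
*fa* — last vowel /a/ (a back vowel) → -roh → *faroh*.
The last vowel of *omsehji* is /i/, which is a front vowel, so the suffix is -me, giving *omsehjime*.

faroh, omsehjime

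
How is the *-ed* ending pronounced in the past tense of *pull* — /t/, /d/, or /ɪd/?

/d/

The stem *pull* ends in a voiced sound other than /d/.
The -ed suffix is realized as /ɪd/ after /t, d/; as /t/ after other voiceless consonants; and as /d/ after other voiced sounds.
So -ed on *pull* is pronounced /d/.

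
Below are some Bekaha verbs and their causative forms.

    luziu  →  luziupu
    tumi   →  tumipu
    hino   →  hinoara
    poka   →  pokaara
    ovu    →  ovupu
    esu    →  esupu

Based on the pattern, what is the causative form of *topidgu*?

The suffix is conditioned by the last vowel: -pu when the last vowel of the stem is a high vowel (*luziu*, *tumi*, *ovu*, *esu*); -ara when the last vowel of the stem is a non-high vowel (*hino*, *poka*).
*topidgu*: last vowel = /u/, a high vowel → -pu → *topidgupu*.

topidgupu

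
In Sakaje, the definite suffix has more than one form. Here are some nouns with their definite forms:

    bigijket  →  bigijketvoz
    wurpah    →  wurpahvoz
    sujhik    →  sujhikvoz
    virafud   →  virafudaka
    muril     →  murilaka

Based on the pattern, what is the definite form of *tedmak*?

tedmakvoz

The alternation tracks the final consonant of the stem — -voz when the stem ends in a voiceless consonant (*bigijket*, *wurpah*, *sujhik*); -aka when the stem ends in a voiced consonant (*virafud*, *muril*).
*tedmak* — final consonant /k/ (voiceless) → -voz → *tedmakvoz*.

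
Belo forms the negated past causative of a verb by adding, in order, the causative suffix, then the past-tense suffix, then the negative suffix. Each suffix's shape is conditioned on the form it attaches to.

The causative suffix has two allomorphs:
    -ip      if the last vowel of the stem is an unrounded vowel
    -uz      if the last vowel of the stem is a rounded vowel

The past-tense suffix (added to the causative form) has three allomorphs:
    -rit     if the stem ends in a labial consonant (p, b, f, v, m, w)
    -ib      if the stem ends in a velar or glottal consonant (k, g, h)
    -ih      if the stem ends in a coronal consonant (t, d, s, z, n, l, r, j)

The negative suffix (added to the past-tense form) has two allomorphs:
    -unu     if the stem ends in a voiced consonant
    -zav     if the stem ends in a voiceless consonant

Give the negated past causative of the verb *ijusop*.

Since the last vowel of *ijusop* is /o/ (a rounded vowel), it takes -uz, giving *ijusopuz*.
The causative form *ijusopuz*: final consonant = /z/, coronal → -ih → *ijusopuzih*.
The final consonant of the past-tense form *ijusopuzih* is /h/, which is voiceless, so the negative suffix is -zav, giving *ijusopuzihzav*.

ijusopuzihzav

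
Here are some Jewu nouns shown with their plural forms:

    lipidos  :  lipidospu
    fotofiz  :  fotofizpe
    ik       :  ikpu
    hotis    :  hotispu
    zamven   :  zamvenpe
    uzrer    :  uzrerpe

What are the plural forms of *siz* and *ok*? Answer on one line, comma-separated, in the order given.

sizpe, okpu

The suffix is conditioned by the final consonant: -pu when the stem ends in a voiceless consonant (*lipidos*, *ik*, *hotis*); -pe when the stem ends in a voiced consonant (*fotofiz*, *zamven*, *uzrer*).
*siz*: final consonant = /z/, voiced → -pe → *sizpe*.
Since the final consonant of *ok* is /k/ (voiceless), it takes -pu, giving *okpu*.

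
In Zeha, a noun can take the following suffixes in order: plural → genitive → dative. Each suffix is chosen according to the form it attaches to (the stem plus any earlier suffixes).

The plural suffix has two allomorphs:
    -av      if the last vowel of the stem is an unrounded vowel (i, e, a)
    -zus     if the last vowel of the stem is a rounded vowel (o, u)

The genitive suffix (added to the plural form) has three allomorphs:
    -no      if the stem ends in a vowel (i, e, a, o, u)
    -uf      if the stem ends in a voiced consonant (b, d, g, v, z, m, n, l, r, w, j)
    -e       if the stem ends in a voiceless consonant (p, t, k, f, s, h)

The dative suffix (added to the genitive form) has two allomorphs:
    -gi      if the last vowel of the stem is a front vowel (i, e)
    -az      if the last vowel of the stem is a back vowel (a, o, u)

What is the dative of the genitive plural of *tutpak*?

*tutpak* — last vowel /a/ (an unrounded vowel) → -av → *tutpakav*.
The plural form *tutpakav* — final sound /v/ (a voiced consonant) → -uf → *tutpakavuf*.
The genitive form *tutpakavuf* — last vowel /u/ (a back vowel) → -az → *tutpakavufaz*.

tutpakavufaz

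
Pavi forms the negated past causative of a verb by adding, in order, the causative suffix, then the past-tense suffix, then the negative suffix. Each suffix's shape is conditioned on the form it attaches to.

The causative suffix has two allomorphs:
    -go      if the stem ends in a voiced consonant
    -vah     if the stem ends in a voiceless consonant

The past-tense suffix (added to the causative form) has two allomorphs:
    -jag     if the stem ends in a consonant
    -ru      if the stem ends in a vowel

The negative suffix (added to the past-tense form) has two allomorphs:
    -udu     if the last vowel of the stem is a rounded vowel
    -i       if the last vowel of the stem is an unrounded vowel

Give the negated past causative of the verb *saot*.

*saot* — final consonant /t/ (voiceless) → -vah → *saotvah*.
Since the final sound of the causative form *saotvah* is /h/ (a consonant), it takes -jag, giving *saotvahjag*.
The past-tense form *saotvahjag* — last vowel /a/ (an unrounded vowel) → -i → *saotvahjagi*.

saotvahjagi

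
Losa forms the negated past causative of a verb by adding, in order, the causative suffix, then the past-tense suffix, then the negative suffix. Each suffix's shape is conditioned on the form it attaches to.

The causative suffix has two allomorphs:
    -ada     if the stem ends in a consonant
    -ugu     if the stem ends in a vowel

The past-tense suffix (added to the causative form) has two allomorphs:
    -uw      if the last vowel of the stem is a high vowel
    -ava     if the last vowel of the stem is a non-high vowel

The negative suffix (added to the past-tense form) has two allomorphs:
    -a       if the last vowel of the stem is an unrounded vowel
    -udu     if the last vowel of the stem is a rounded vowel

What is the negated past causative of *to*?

Since the final sound of *to* is /o/ (a vowel), it takes -ugu, giving *tougu*.
The causative form *tougu* — last vowel /u/ (a high vowel) → -uw → *touguuw*.
The past-tense form *touguuw* — last vowel /u/ (a rounded vowel) → -udu → *touguuwudu*.

touguuwudu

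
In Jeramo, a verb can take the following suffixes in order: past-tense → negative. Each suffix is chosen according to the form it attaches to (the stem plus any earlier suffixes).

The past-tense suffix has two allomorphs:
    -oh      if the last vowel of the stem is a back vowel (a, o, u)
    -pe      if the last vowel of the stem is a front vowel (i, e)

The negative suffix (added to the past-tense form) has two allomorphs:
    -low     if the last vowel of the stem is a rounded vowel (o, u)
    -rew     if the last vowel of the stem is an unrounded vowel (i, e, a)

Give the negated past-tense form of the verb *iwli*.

iwliperew

Since the last vowel of *iwli* is /i/ (a front vowel), it takes -pe, giving *iwlipe*.
The last vowel of the past-tense form *iwlipe* is /e/, which is an unrounded vowel, so the negative suffix is -rew, giving *iwliperew*.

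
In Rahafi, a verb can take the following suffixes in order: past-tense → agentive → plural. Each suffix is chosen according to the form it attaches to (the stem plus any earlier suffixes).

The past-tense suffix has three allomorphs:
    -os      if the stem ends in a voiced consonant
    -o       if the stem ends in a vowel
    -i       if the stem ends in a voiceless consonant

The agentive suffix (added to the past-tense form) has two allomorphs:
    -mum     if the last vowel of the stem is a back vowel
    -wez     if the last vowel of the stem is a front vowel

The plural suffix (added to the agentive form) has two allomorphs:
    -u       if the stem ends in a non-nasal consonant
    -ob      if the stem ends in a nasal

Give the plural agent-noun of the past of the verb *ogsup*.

Since the final sound of *ogsup* is /p/ (a voiceless consonant), it takes -i, giving *ogsupi*.
The last vowel of the past-tense form *ogsupi* is /i/, which is a front vowel, so the agentive suffix is -wez, giving *ogsupiwez*.
The agentive form *ogsupiwez*: final consonant = /z/, non-nasal → -u → *ogsupiwezu*.

ogsupiwezu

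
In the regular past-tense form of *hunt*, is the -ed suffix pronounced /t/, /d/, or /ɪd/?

/ɪd/

The stem *hunt* ends in /t/ or /d/.
The -ed suffix is realized as /ɪd/ after /t, d/; as /t/ after other voiceless consonants; and as /d/ after other voiced sounds.
So -ed on *hunt* is pronounced /ɪd/.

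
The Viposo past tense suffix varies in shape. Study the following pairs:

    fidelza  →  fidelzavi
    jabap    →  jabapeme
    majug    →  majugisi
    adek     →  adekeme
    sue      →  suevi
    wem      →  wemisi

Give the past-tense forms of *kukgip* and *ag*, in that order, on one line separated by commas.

kukgipeme, agisi

The suffix is conditioned by the final sound: -eme when the stem ends in a voiceless consonant (*jabap*, *adek*); -isi when the stem ends in a voiced consonant (*majug*, *wem*); -vi when the stem ends in a vowel (*fidelza*, *sue*).
The final sound of *kukgip* is /p/, which is a voiceless consonant, so the suffix is -eme, giving *kukgipeme*.
Since the final sound of *ag* is /g/ (a voiced consonant), it takes -isi, giving *agisi*.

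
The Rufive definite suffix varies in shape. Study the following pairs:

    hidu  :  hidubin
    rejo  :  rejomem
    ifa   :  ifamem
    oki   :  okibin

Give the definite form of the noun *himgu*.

himgubin

The alternation tracks the last vowel of the stem — -bin when the last vowel of the stem is a high vowel (*hidu*, *oki*); -mem when the last vowel of the stem is a non-high vowel (*rejo*, *ifa*).
Since the last vowel of *himgu* is /u/ (a high vowel), it takes -bin, giving *himgubin*.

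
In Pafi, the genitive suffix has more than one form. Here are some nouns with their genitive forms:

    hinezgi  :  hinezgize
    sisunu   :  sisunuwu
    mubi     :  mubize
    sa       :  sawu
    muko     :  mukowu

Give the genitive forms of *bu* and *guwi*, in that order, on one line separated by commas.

buwu, guwize

The alternation tracks the last vowel of the stem — -ze when the last vowel of the stem is a front vowel (*hinezgi*, *mubi*); -wu when the last vowel of the stem is a back vowel (*sisunu*, *sa*, *muko*).
*bu*: last vowel = /u/, a back vowel → -wu → *buwu*.
*guwi*: last vowel = /i/, a front vowel → -ze → *guwize*.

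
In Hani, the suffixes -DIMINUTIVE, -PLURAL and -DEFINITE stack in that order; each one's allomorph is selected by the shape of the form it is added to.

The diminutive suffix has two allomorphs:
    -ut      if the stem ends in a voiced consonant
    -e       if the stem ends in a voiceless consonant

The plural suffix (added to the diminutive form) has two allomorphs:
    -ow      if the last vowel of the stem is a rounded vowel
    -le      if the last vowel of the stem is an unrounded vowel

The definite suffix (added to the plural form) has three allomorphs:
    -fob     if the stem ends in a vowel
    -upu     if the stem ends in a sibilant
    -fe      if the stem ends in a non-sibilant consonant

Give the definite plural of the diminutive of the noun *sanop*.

sanopelefob

Since the final consonant of *sanop* is /p/ (voiceless), it takes -e, giving *sanope*.
Since the last vowel of the diminutive form *sanope* is /e/ (an unrounded vowel), it takes -le, giving *sanopele*.
Since the final sound of the plural form *sanopele* is /e/ (a vowel), it takes -fob, giving *sanopelefob*.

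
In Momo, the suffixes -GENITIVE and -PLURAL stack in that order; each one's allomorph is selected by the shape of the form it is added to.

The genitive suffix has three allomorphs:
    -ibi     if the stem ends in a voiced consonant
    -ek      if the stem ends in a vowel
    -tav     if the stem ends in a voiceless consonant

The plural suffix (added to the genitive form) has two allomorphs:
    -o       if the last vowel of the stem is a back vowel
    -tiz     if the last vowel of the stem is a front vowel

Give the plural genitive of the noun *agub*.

*agub* — final sound /b/ (a voiced consonant) → -ibi → *agubibi*.
The last vowel of the genitive form *agubibi* is /i/, which is a front vowel, so the plural suffix is -tiz, giving *agubibitiz*.

agubibitiz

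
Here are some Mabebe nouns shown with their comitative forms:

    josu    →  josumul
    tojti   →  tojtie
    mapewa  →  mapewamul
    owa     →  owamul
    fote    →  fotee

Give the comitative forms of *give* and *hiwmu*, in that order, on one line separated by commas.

givee, hiwmumul

Looking at the last vowel of each stem: -e when the last vowel of the stem is a front vowel (*tojti*, *fote*); -mul when the last vowel of the stem is a back vowel (*josu*, *mapewa*, *owa*).
*give*: last vowel = /e/, a front vowel → -e → *givee*.
Since the last vowel of *hiwmu* is /u/ (a back vowel), it takes -mul, giving *hiwmumul*.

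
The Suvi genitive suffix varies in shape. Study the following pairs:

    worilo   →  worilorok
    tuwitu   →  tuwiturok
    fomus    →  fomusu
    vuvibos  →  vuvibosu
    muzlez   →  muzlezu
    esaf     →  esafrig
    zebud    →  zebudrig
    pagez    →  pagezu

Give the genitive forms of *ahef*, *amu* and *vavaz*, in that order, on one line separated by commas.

Looking at the final sound of each stem: -u when the stem ends in a sibilant (*fomus*, *vuvibos*, *muzlez*, *pagez*); -rig when the stem ends in a non-sibilant consonant (*esaf*, *zebud*); -rok when the stem ends in a vowel (*worilo*, *tuwitu*).
The final sound of *ahef* is /f/, which is a non-sibilant consonant, so the suffix is -rig, giving *ahefrig*.
Since the final sound of *amu* is /u/ (a vowel), it takes -rok, giving *amurok*.
*vavaz* — final sound /z/ (a sibilant) → -u → *vavazu*.

ahefrig, amurok, vavazu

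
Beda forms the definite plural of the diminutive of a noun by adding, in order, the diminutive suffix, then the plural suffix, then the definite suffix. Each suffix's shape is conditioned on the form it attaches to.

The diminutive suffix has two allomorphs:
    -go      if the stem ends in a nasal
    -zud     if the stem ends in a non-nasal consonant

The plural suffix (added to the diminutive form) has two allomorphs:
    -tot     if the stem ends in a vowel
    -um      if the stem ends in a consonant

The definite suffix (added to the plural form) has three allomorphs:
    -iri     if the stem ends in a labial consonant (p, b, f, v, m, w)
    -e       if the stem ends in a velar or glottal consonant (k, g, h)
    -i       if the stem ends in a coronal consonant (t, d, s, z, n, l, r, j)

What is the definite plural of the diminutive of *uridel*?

uridelzudumiri

*uridel*: final consonant = /l/, non-nasal → -zud → *uridelzud*.
Since the final sound of the diminutive form *uridelzud* is /d/ (a consonant), it takes -um, giving *uridelzudum*.
The final consonant of the plural form *uridelzudum* is /m/, which is labial, so the definite suffix is -iri, giving *uridelzudumiri*.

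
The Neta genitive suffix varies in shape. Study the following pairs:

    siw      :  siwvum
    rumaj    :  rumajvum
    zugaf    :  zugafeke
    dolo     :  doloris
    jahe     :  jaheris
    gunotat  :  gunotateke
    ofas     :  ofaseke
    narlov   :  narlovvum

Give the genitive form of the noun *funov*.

funovvum

The alternation tracks the final sound of the stem — -eke when the stem ends in a voiceless consonant (*zugaf*, *gunotat*, *ofas*); -vum when the stem ends in a voiced consonant (*siw*, *rumaj*, *narlov*); -ris when the stem ends in a vowel (*dolo*, *jahe*).
*funov* — final sound /v/ (a voiced consonant) → -vum → *funovvum*.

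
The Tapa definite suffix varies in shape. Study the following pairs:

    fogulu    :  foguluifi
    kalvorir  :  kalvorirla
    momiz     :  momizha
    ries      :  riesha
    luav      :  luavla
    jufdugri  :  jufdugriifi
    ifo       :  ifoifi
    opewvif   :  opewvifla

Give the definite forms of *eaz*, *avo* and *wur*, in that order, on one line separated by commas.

eazha, avoifi, wurla

The pattern is sibilance of the final sound: -ha when the stem ends in a sibilant (*momiz*, *ries*); -la when the stem ends in a non-sibilant consonant (*kalvorir*, *luav*, *opewvif*); -ifi when the stem ends in a vowel (*fogulu*, *jufdugri*, *ifo*).
*eaz*: final sound = /z/, a sibilant → -ha → *eazha*.
The final sound of *avo* is /o/, which is a vowel, so the suffix is -ifi, giving *avoifi*.
The final sound of *wur* is /r/, which is a non-sibilant consonant, so the suffix is -la, giving *wurla*.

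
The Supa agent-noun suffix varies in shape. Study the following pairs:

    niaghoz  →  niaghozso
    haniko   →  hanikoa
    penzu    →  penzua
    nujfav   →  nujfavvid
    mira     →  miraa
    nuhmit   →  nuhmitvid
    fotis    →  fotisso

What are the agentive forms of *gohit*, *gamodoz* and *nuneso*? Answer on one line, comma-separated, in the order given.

The pattern is sibilance of the final sound: -so when the stem ends in a sibilant (*niaghoz*, *fotis*); -vid when the stem ends in a non-sibilant consonant (*nujfav*, *nuhmit*); -a when the stem ends in a vowel (*haniko*, *penzu*, *mira*).
*gohit* — final sound /t/ (a non-sibilant consonant) → -vid → *gohitvid*.
*gamodoz* — final sound /z/ (a sibilant) → -so → *gamodozso*.
Since the final sound of *nuneso* is /o/ (a vowel), it takes -a, giving *nunesoa*.

gohitvid, gamodozso, nunesoa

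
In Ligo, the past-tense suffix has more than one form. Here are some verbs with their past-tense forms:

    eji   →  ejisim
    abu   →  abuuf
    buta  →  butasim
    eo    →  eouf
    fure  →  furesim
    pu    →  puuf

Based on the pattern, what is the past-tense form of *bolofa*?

The alternation tracks the last vowel of the stem — -uf when the last vowel of the stem is a rounded vowel (*abu*, *eo*, *pu*); -sim when the last vowel of the stem is an unrounded vowel (*eji*, *buta*, *fure*).
*bolofa* — last vowel /a/ (an unrounded vowel) → -sim → *bolofasim*.

bolofasim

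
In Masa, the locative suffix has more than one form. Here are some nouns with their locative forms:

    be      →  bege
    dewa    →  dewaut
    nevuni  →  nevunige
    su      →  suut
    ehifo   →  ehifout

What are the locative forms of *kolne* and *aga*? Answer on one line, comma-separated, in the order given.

Looking at the last vowel of each stem: -ge when the last vowel of the stem is a front vowel (*be*, *nevuni*); -ut when the last vowel of the stem is a back vowel (*dewa*, *su*, *ehifo*).
*kolne*: last vowel = /e/, a front vowel → -ge → *kolnege*.
*aga* — last vowel /a/ (a back vowel) → -ut → *agaut*.

kolnege, agaut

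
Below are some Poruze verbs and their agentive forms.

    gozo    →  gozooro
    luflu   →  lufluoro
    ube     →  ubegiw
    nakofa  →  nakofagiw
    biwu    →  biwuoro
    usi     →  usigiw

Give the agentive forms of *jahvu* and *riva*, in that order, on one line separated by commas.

jahvuoro, rivagiw

The suffix is conditioned by the last vowel: -oro when the last vowel of the stem is a rounded vowel (*gozo*, *luflu*, *biwu*); -giw when the last vowel of the stem is an unrounded vowel (*ube*, *nakofa*, *usi*).
Since the last vowel of *jahvu* is /u/ (a rounded vowel), it takes -oro, giving *jahvuoro*.
Since the last vowel of *riva* is /a/ (an unrounded vowel), it takes -giw, giving *rivagiw*.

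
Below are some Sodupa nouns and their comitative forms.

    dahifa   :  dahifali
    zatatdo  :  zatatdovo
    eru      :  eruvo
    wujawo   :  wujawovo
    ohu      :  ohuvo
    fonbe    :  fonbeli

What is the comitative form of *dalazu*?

The alternation tracks the last vowel of the stem — -vo when the last vowel of the stem is a rounded vowel (*zatatdo*, *eru*, *wujawo*, *ohu*); -li when the last vowel of the stem is an unrounded vowel (*dahifa*, *fonbe*).
The last vowel of *dalazu* is /u/, which is a rounded vowel, so the suffix is -vo, giving *dalazuvo*.

dalazuvo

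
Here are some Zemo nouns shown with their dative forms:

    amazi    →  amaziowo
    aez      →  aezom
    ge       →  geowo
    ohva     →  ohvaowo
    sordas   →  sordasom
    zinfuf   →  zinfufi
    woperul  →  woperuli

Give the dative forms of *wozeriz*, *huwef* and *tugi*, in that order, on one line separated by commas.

The pattern is sibilance of the final sound: -om when the stem ends in a sibilant (*aez*, *sordas*); -i when the stem ends in a non-sibilant consonant (*zinfuf*, *woperul*); -owo when the stem ends in a vowel (*amazi*, *ge*, *ohva*).
*wozeriz*: final sound = /z/, a sibilant → -om → *wozerizom*.
Since the final sound of *huwef* is /f/ (a non-sibilant consonant), it takes -i, giving *huwefi*.
Since the final sound of *tugi* is /i/ (a vowel), it takes -owo, giving *tugiowo*.

wozerizom, huwefi, tugiowo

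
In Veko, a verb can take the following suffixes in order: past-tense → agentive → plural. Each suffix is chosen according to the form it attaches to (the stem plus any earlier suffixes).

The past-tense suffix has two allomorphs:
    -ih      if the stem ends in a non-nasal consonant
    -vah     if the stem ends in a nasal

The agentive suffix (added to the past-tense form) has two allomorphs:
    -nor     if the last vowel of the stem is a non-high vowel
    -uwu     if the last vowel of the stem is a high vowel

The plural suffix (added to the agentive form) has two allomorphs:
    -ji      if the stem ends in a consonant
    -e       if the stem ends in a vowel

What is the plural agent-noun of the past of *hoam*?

hoamvahnorji

*hoam*: final consonant = /m/, a nasal → -vah → *hoamvah*.
Since the last vowel of the past-tense form *hoamvah* is /a/ (a non-high vowel), it takes -nor, giving *hoamvahnor*.
The final sound of the agentive form *hoamvahnor* is /r/, which is a consonant, so the plural suffix is -ji, giving *hoamvahnorji*.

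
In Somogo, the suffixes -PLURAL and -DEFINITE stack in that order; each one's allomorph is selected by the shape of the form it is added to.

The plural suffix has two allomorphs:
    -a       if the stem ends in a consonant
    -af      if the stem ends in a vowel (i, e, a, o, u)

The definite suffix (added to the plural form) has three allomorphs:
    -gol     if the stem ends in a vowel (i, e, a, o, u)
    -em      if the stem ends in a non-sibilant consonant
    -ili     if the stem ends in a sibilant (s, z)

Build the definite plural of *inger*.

*inger* — final sound /r/ (a consonant) → -a → *ingera*.
The final sound of the plural form *ingera* is /a/, which is a vowel, so the definite suffix is -gol, giving *ingeragol*.

ingeragol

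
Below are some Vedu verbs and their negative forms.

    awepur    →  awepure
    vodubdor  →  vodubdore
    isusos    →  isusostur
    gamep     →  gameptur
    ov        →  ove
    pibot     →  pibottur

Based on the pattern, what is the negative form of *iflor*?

Looking at the final consonant of each stem: -tur when the stem ends in a voiceless consonant (*isusos*, *gamep*, *pibot*); -e when the stem ends in a voiced consonant (*awepur*, *vodubdor*, *ov*).
Since the final consonant of *iflor* is /r/ (voiced), it takes -e, giving *iflore*.

iflore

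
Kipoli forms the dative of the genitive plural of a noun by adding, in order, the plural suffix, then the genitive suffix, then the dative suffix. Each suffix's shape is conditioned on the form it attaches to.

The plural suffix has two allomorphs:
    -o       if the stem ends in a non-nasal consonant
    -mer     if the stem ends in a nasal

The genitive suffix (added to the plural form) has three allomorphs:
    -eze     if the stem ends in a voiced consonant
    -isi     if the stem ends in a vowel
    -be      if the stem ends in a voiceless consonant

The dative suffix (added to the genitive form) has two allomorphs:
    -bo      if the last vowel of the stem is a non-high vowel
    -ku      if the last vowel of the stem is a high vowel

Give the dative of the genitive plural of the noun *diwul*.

diwuloisiku

*diwul* — final consonant /l/ (non-nasal) → -o → *diwulo*.
The plural form *diwulo*: final sound = /o/, a vowel → -isi → *diwuloisi*.
The genitive form *diwuloisi* — last vowel /i/ (a high vowel) → -ku → *diwuloisiku*.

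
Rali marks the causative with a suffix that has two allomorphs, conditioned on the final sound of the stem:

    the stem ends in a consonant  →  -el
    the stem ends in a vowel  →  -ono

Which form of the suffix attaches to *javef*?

Since the final sound of *javef* is /f/ (a consonant), it takes -el.

-el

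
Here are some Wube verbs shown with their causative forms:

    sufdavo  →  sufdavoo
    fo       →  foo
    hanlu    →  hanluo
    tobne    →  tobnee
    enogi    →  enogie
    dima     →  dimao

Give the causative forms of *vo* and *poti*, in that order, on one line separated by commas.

Looking at the last vowel of each stem: -e when the last vowel of the stem is a front vowel (*tobne*, *enogi*); -o when the last vowel of the stem is a back vowel (*sufdavo*, *fo*, *hanlu*, *dima*).
*vo* — last vowel /o/ (a back vowel) → -o → *voo*.
The last vowel of *poti* is /i/, which is a front vowel, so the suffix is -e, giving *potie*.

voo, potie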